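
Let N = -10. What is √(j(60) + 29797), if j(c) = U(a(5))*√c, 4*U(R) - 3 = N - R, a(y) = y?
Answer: √(29797 - 6*√15) ≈ 172.55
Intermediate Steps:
U(R) = -7/4 - R/4 (U(R) = ¾ + (-10 - R)/4 = ¾ + (-5/2 - R/4) = -7/4 - R/4)
j(c) = -3*√c (j(c) = (-7/4 - ¼*5)*√c = (-7/4 - 5/4)*√c = -3*√c)
√(j(60) + 29797) = √(-6*√15 + 29797) = √(29797 - 6*√15)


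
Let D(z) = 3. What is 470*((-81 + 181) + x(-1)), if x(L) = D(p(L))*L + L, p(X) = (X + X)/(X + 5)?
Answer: 45120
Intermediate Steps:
p(X) = 2*X/(5 + X) (p(X) = (2*X)/(5 + X) = 2*X/(5 + X))
x(L) = 4*L (x(L) = 3*L + L = 4*L)
470*((-81 + 181) + x(-1)) = 470*((-81 + 181) + 4*(-1)) = 470*(100 - 4) = 470*96 = 45120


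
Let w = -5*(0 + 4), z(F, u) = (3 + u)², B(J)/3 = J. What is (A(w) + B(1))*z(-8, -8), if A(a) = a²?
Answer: 10075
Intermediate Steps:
B(J) = 3*J
w = -20 (w = -5*4 = -20)
(A(w) + B(1))*z(-8, -8) = ((-20)² + 3*1)*(3 - 8)² = (400 + 3)*(-5)² = 403*25 = 10075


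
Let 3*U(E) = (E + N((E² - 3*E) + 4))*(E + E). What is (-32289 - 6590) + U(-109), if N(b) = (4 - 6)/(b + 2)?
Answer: -189062469/6107 ≈ -30958.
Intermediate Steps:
N(b) = -2/(2 + b)
U(E) = 2*E*(E - 2/(6 + E² - 3*E))/3 (U(E) = ((E - 2/(2 + ((E² - 3*E) + 4)))*(E + E))/3 = ((E - 2/(2 + (4 + E² - 3*E)))*(2*E))/3 = ((E - 2/(6 + E² - 3*E))*(2*E))/3 = (2*E*(E - 2/(6 + E² - 3*E)))/3 = 2*E*(E - 2/(6 + E² - 3*E))/3)
(-32289 - 6590) + U(-109) = (-32289 - 6590) + (⅔)*(-109)*(-2 - 109*(6 + (-109)² - 3*(-109)))/(6 + (-109)² - 3*(-109)) = -38879 + (⅔)*(-109)*(-2 - 109*(6 + 11881 + 327))/(6 + 11881 + 327) = -38879 + (⅔)*(-109)*(-2 - 109*12214)/12214 = -38879 + (⅔)*(-109)*(1/12214)*(-2 - 1331326) = -38879 + (⅔)*(-109)*(1/12214)*(-1331328) = -38879 + 48371584/6107 = -189062469/6107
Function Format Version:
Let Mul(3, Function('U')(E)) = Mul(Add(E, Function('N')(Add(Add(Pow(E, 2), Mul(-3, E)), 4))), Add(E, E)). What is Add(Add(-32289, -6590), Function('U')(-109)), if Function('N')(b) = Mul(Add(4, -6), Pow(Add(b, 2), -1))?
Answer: Rational(-189062469, 6107) ≈ -30958.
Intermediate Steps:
Function('N')(b) = Mul(-2, Pow(Add(2, b), -1))
Function('U')(E) = Mul(Rational(2, 3), E, Add(E, Mul(-2, Pow(Add(6, Pow(E, 2), Mul(-3, E)), -1)))) (Function('U')(E) = Mul(Rational(1, 3), Mul(Add(E, Mul(-2, Pow(Add(2, Add(Add(Pow(E, 2), Mul(-3, E)), 4)), -1))), Add(E, E))) = Mul(Rational(1, 3), Mul(Add(E, Mul(-2, Pow(Add(2, Add(4, Pow(E, 2), Mul(-3, E))), -1))), Mul(2, E))) = Mul(Rational(1, 3), Mul(Add(E, Mul(-2, Pow(Add(6, Pow(E, 2), Mul(-3, E)), -1))), Mul(2, E))) = Mul(Rational(1, 3), Mul(2, E, Add(E, Mul(-2, Pow(Add(6, Pow(E, 2), Mul(-3, E)), -1))))) = Mul(Rational(2, 3), E, Add(E, Mul(-2, Pow(Add(6, Pow(E, 2), Mul(-3, E)), -1)))))
Add(Add(-32289, -6590), Function('U')(-109)) = Add(Add(-32289, -6590), Mul(Rational(2, 3), -109, Pow(Add(6, Pow(-109, 2), Mul(-3, -109)), -1), Add(-2, Mul(-109, Add(6, Pow(-109, 2), Mul(-3, -109)))))) = Add(-38879, Mul(Rational(2, 3), -109, Pow(Add(6, 11881, 327), -1), Add(-2, Mul(-109, Add(6, 11881, 327))))) = Add(-38879, Mul(Rational(2, 3), -109, Pow(12214, -1), Add(-2, Mul(-109, 12214)))) = Add(-38879, Mul(Rational(2, 3), -109, Rational(1, 12214), Add(-2, -1331326))) = Add(-38879, Mul(Rational(2, 3), -109, Rational(1, 12214), -1331328)) = Add(-38879, Rational(48371584, 6107)) = Rational(-189062469, 6107)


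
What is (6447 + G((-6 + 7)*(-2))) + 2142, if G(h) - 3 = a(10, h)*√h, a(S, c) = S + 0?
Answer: 8592 + 10*I*√2 ≈ 8592.0 + 14.142*I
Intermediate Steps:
a(S, c) = S
G(h) = 3 + 10*√h
(6447 + G((-6 + 7)*(-2))) + 2142 = (6447 + (3 + 10*√((-6 + 7)*(-2)))) + 2142 = (6447 + (3 + 10*√(1*(-2)))) + 2142 = (6447 + (3 + 10*√(-2))) + 2142 = (6447 + (3 + 10*(I*√2))) + 2142 = (6447 + (3 + 10*I*√2)) + 2142 = (6450 + 10*I*√2) + 2142 = 8592 + 10*I*√2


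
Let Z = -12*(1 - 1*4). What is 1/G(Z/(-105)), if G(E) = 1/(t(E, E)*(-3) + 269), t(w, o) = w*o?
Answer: 329093/1225 ≈ 268.65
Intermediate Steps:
t(w, o) = o*w
Z = 36 (Z = -12*(1 - 4) = -12*(-3) = 36)
G(E) = 1/(269 - 3*E²) (G(E) = 1/((E*E)*(-3) + 269) = 1/(E²*(-3) + 269) = 1/(-3*E² + 269) = 1/(269 - 3*E²))
1/G(Z/(-105)) = 1/(-1/(-269 + 3*(36/(-105))²)) = 1/(-1/(-269 + 3*(36*(-1/105))²)) = 1/(-1/(-269 + 3*(-12/35)²)) = 1/(-1/(-269 + 3*(144/1225))) = 1/(-1/(-269 + 432/1225)) = 1/(-1/(-329093/1225)) = 1/(-1*(-1225/329093)) = 1/(1225/329093) = 329093/1225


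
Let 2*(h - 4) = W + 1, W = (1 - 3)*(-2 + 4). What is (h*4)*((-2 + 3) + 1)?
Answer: 20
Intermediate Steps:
W = -4 (W = -2*2 = -4)
h = 5/2 (h = 4 + (-4 + 1)/2 = 4 + (1/2)*(-3) = 4 - 3/2 = 5/2 ≈ 2.5000)
(h*4)*((-2 + 3) + 1) = ((5/2)*4)*((-2 + 3) + 1) = 10*(1 + 1) = 10*2 = 20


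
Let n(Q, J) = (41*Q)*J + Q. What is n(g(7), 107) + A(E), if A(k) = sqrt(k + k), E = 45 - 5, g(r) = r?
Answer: 30716 + 4*sqrt(5) ≈ 30725.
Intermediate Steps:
E = 40
n(Q, J) = Q + 41*J*Q (n(Q, J) = 41*J*Q + Q = Q + 41*J*Q)
A(k) = sqrt(2)*sqrt(k) (A(k) = sqrt(2*k) = sqrt(2)*sqrt(k))
n(g(7), 107) + A(E) = 7*(1 + 41*107) + sqrt(2)*sqrt(40) = 7*(1 + 4387) + sqrt(2)*(2*sqrt(10)) = 7*4388 + 4*sqrt(5) = 30716 + 4*sqrt(5)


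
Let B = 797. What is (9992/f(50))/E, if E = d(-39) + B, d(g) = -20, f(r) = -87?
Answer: -9992/67599 ≈ -0.14781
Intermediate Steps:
E = 777 (E = -20 + 797 = 777)
(9992/f(50))/E = (9992/(-87))/777 = (9992*(-1/87))*(1/777) = -9992/87*1/777 = -9992/67599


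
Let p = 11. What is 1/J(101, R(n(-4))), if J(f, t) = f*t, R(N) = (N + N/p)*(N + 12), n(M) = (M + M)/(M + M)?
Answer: 11/15756 ≈ 0.00069815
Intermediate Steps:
n(M) = 1 (n(M) = (2*M)/((2*M)) = (2*M)*(1/(2*M)) = 1)
R(N) = 12*N*(12 + N)/11 (R(N) = (N + N/11)*(N + 12) = (N + N*(1/11))*(12 + N) = (N + N/11)*(12 + N) = (12*N/11)*(12 + N) = 12*N*(12 + N)/11)
1/J(101, R(n(-4))) = 1/(101*((12/11)*1*(12 + 1))) = 1/(101*((12/11)*1*13)) = 1/(101*(156/11)) = 1/(15756/11) = 11/15756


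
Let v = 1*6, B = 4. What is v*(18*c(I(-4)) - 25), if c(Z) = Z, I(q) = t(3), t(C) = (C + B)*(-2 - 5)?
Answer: -5442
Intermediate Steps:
t(C) = -28 - 7*C (t(C) = (C + 4)*(-2 - 5) = (4 + C)*(-7) = -28 - 7*C)
I(q) = -49 (I(q) = -28 - 7*3 = -28 - 21 = -49)
v = 6
v*(18*c(I(-4)) - 25) = 6*(18*(-49) - 25) = 6*(-882 - 25) = 6*(-907) = -5442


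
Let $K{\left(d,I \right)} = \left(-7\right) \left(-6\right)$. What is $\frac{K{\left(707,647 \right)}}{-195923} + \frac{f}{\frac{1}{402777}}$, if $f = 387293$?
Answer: $\frac{4366080034668723}{27989} \approx 1.5599 \cdot 10^{11}$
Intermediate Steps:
$K{\left(d,I \right)} = 42$
$\frac{K{\left(707,647 \right)}}{-195923} + \frac{f}{\frac{1}{402777}} = \frac{42}{-195923} + \frac{387293}{\frac{1}{402777}} = 42 \left(- \frac{1}{195923}\right) + 387293 \frac{1}{\frac{1}{402777}} = - \frac{6}{27989} + 387293 \cdot 402777 = - \frac{6}{27989} + 155992712661 = \frac{4366080034668723}{27989}$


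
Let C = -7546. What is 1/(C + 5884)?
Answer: -1/1662 ≈ -0.00060168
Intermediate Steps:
1/(C + 5884) = 1/(-7546 + 5884) = 1/(-1662) = -1/1662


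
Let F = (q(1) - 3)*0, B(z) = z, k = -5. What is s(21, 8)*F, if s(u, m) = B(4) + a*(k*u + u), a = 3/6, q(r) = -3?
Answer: 0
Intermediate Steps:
a = 1/2 (a = 3*(1/6) = 1/2 ≈ 0.50000)
s(u, m) = 4 - 2*u (s(u, m) = 4 + (-5*u + u)/2 = 4 + (-4*u)/2 = 4 - 2*u)
F = 0 (F = (-3 - 3)*0 = -6*0 = 0)
s(21, 8)*F = (4 - 2*21)*0 = (4 - 42)*0 = -38*0 = 0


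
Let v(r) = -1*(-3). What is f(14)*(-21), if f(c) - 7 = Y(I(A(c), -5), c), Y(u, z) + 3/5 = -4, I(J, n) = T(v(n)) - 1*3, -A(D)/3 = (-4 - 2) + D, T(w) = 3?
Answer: -252/5 ≈ -50.400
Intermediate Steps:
v(r) = 3
A(D) = 18 - 3*D (A(D) = -3*((-4 - 2) + D) = -3*(-6 + D) = 18 - 3*D)
I(J, n) = 0 (I(J, n) = 3 - 1*3 = 3 - 3 = 0)
Y(u, z) = -23/5 (Y(u, z) = -⅗ - 4 = -23/5)
f(c) = 12/5 (f(c) = 7 - 23/5 = 12/5)
f(14)*(-21) = (12/5)*(-21) = -252/5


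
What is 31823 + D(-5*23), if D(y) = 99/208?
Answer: 6619283/208 ≈ 31823.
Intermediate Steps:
D(y) = 99/208 (D(y) = 99*(1/208) = 99/208)
31823 + D(-5*23) = 31823 + 99/208 = 6619283/208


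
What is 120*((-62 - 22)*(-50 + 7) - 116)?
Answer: 419520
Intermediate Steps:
120*((-62 - 22)*(-50 + 7) - 116) = 120*(-84*(-43) - 116) = 120*(3612 - 116) = 120*3496 = 419520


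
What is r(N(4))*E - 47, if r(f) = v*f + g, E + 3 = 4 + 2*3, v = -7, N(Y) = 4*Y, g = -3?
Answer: -852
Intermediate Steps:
E = 7 (E = -3 + (4 + 2*3) = -3 + (4 + 6) = -3 + 10 = 7)
r(f) = -3 - 7*f (r(f) = -7*f - 3 = -3 - 7*f)
r(N(4))*E - 47 = (-3 - 28*4)*7 - 47 = (-3 - 7*16)*7 - 47 = (-3 - 112)*7 - 47 = -115*7 - 47 = -805 - 47 = -852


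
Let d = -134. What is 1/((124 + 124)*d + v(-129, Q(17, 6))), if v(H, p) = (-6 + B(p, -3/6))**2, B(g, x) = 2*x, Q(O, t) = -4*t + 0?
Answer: -1/33183 ≈ -3.0136e-5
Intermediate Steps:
Q(O, t) = -4*t
v(H, p) = 49 (v(H, p) = (-6 + 2*(-3/6))**2 = (-6 + 2*(-3*1/6))**2 = (-6 + 2*(-1/2))**2 = (-6 - 1)**2 = (-7)**2 = 49)
1/((124 + 124)*d + v(-129, Q(17, 6))) = 1/((124 + 124)*(-134) + 49) = 1/(248*(-134) + 49) = 1/(-33232 + 49) = 1/(-33183) = -1/33183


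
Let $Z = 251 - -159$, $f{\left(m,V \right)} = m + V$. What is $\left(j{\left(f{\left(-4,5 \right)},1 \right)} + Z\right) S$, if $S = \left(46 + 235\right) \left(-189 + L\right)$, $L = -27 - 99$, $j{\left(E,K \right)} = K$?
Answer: $-36379665$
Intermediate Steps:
$f{\left(m,V \right)} = V + m$
$L = -126$ ($L = -27 - 99 = -126$)
$Z = 410$ ($Z = 251 + 159 = 410$)
$S = -88515$ ($S = \left(46 + 235\right) \left(-189 - 126\right) = 281 \left(-315\right) = -88515$)
$\left(j{\left(f{\left(-4,5 \right)},1 \right)} + Z\right) S = \left(1 + 410\right) \left(-88515\right) = 411 \left(-88515\right) = -36379665$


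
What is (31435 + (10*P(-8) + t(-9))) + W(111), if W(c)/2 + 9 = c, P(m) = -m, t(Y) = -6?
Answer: 31713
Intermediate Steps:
W(c) = -18 + 2*c
(31435 + (10*P(-8) + t(-9))) + W(111) = (31435 + (10*(-1*(-8)) - 6)) + (-18 + 2*111) = (31435 + (10*8 - 6)) + (-18 + 222) = (31435 + (80 - 6)) + 204 = (31435 + 74) + 204 = 31509 + 204 = 31713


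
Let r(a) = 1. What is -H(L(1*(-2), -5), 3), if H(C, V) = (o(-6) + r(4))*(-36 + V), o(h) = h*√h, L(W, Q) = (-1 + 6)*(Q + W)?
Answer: 33 - 198*I*√6 ≈ 33.0 - 485.0*I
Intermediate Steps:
L(W, Q) = 5*Q + 5*W (L(W, Q) = 5*(Q + W) = 5*Q + 5*W)
o(h) = h^(3/2)
H(C, V) = (1 - 6*I*√6)*(-36 + V) (H(C, V) = ((-6)^(3/2) + 1)*(-36 + V) = (-6*I*√6 + 1)*(-36 + V) = (1 - 6*I*√6)*(-36 + V))
-H(L(1*(-2), -5), 3) = -(-36 + 3 + 216*I*√6 - 6*I*3*√6) = -(-36 + 3 + 216*I*√6 - 18*I*√6) = -(-33 + 198*I*√6) = 33 - 198*I*√6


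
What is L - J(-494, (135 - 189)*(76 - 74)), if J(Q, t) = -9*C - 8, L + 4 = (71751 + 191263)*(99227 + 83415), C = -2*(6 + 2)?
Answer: 48037402848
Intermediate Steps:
C = -16 (C = -2*8 = -16)
L = 48037402984 (L = -4 + (71751 + 191263)*(99227 + 83415) = -4 + 263014*182642 = -4 + 48037402988 = 48037402984)
J(Q, t) = 136 (J(Q, t) = -9*(-16) - 8 = 144 - 8 = 136)
L - J(-494, (135 - 189)*(76 - 74)) = 48037402984 - 1*136 = 48037402984 - 136 = 48037402848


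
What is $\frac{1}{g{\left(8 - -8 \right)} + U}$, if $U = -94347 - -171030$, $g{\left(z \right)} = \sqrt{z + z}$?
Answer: $\frac{76683}{5880282457} - \frac{4 \sqrt{2}}{5880282457} \approx 1.304 \cdot 10^{-5}$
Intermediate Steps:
$g{\left(z \right)} = \sqrt{2} \sqrt{z}$ ($g{\left(z \right)} = \sqrt{2 z} = \sqrt{2} \sqrt{z}$)
$U = 76683$ ($U = -94347 + 171030 = 76683$)
$\frac{1}{g{\left(8 - -8 \right)} + U} = \frac{1}{\sqrt{2} \sqrt{8 - -8} + 76683} = \frac{1}{\sqrt{2} \sqrt{8 + 8} + 76683} = \frac{1}{\sqrt{2} \sqrt{16} + 76683} = \frac{1}{\sqrt{2} \cdot 4 + 76683} = \frac{1}{4 \sqrt{2} + 76683} = \frac{1}{76683 + 4 \sqrt{2}}$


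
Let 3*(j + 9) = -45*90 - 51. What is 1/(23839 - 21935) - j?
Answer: 2619905/1904 ≈ 1376.0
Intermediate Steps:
j = -1376 (j = -9 + (-45*90 - 51)/3 = -9 + (-4050 - 51)/3 = -9 + (1/3)*(-4101) = -9 - 1367 = -1376)
1/(23839 - 21935) - j = 1/(23839 - 21935) - 1*(-1376) = 1/1904 + 1376 = 2619905/1904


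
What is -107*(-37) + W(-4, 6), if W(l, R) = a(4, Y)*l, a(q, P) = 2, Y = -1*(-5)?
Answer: 3951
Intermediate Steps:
Y = 5
W(l, R) = 2*l
-107*(-37) + W(-4, 6) = -107*(-37) + 2*(-4) = 3959 - 8 = 3951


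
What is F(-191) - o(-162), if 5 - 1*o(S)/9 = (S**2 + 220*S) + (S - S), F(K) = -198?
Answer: -84807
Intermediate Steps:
o(S) = 45 - 1980*S - 9*S**2 (o(S) = 45 - 9*((S**2 + 220*S) + (S - S)) = 45 - 9*((S**2 + 220*S) + 0) = 45 - 9*(S**2 + 220*S) = 45 + (-1980*S - 9*S**2) = 45 - 1980*S - 9*S**2)
F(-191) - o(-162) = -198 - (45 - 1980*(-162) - 9*(-162)**2) = -198 - (45 + 320760 - 9*26244) = -198 - (45 + 320760 - 236196) = -198 - 1*84609 = -198 - 84609 = -84807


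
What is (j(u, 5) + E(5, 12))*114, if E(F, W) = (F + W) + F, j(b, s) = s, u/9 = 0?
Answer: 3078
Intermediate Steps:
u = 0 (u = 9*0 = 0)
E(F, W) = W + 2*F
(j(u, 5) + E(5, 12))*114 = (5 + (12 + 2*5))*114 = (5 + (12 + 10))*114 = (5 + 22)*114 = 27*114 = 3078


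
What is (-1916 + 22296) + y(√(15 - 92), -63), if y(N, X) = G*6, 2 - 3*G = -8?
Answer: 20400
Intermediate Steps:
G = 10/3 (G = ⅔ - ⅓*(-8) = ⅔ + 8/3 = 10/3 ≈ 3.3333)
y(N, X) = 20 (y(N, X) = (10/3)*6 = 20)
(-1916 + 22296) + y(√(15 - 92), -63) = (-1916 + 22296) + 20 = 20380 + 20 = 20400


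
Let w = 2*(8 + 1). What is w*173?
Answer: 3114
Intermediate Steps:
w = 18 (w = 2*9 = 18)
w*173 = 18*173 = 3114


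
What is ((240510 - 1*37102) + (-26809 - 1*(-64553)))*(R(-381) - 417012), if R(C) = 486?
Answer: -100446077952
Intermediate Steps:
((240510 - 1*37102) + (-26809 - 1*(-64553)))*(R(-381) - 417012) = ((240510 - 1*37102) + (-26809 - 1*(-64553)))*(486 - 417012) = ((240510 - 37102) + (-26809 + 64553))*(-416526) = (203408 + 37744)*(-416526) = 241152*(-416526) = -100446077952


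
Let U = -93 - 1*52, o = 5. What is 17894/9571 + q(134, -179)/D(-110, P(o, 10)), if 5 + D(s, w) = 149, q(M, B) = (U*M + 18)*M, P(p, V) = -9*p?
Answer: -3111698129/172278 ≈ -18062.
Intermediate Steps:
U = -145 (U = -93 - 52 = -145)
q(M, B) = M*(18 - 145*M) (q(M, B) = (-145*M + 18)*M = (18 - 145*M)*M = M*(18 - 145*M))
D(s, w) = 144 (D(s, w) = -5 + 149 = 144)
17894/9571 + q(134, -179)/D(-110, P(o, 10)) = 17894/9571 + (134*(18 - 145*134))/144 = 17894*(1/9571) + (134*(18 - 19430))*(1/144) = 17894/9571 + (134*(-19412))*(1/144) = 17894/9571 - 2601208*1/144 = 17894/9571 - 325151/18 = -3111698129/172278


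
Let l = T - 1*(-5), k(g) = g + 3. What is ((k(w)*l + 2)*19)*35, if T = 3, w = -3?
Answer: 1330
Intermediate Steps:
k(g) = 3 + g
l = 8 (l = 3 - 1*(-5) = 3 + 5 = 8)
((k(w)*l + 2)*19)*35 = (((3 - 3)*8 + 2)*19)*35 = ((0*8 + 2)*19)*35 = ((0 + 2)*19)*35 = (2*19)*35 = 38*35 = 1330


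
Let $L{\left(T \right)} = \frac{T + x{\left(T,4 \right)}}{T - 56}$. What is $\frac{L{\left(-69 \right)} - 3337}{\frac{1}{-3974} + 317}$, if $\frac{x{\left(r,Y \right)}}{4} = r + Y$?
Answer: $- \frac{552115768}{52489875} \approx -10.519$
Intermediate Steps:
$x{\left(r,Y \right)} = 4 Y + 4 r$ ($x{\left(r,Y \right)} = 4 \left(r + Y\right) = 4 \left(Y + r\right) = 4 Y + 4 r$)
$L{\left(T \right)} = \frac{16 + 5 T}{-56 + T}$ ($L{\left(T \right)} = \frac{T + \left(4 \cdot 4 + 4 T\right)}{T - 56} = \frac{T + \left(16 + 4 T\right)}{-56 + T} = \frac{16 + 5 T}{-56 + T}$)
$\frac{L{\left(-69 \right)} - 3337}{\frac{1}{-3974} + 317} = \frac{\frac{16 + 5 \left(-69\right)}{-56 - 69} - 3337}{\frac{1}{-3974} + 317} = \frac{\frac{16 - 345}{-125} - 3337}{- \frac{1}{3974} + 317} = \frac{\left(- \frac{1}{125}\right) \left(-329\right) - 3337}{\frac{1259757}{3974}} = \left(\frac{329}{125} - 3337\right) \frac{3974}{1259757} = \left(- \frac{416796}{125}\right) \frac{3974}{1259757} = - \frac{552115768}{52489875}$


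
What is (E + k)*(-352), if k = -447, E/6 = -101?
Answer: 370656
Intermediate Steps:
E = -606 (E = 6*(-101) = -606)
(E + k)*(-352) = (-606 - 447)*(-352) = -1053*(-352) = 370656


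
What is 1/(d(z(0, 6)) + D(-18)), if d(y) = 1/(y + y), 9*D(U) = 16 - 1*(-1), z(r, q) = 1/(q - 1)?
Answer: 18/79 ≈ 0.22785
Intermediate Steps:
z(r, q) = 1/(-1 + q)
D(U) = 17/9 (D(U) = (16 - 1*(-1))/9 = (16 + 1)/9 = (1/9)*17 = 17/9)
d(y) = 1/(2*y)
1/(d(z(0, 6)) + D(-18)) = 1/(1/(2*(1/(-1 + 6))) + 17/9) = 1/(1/(2*(1/5)) + 17/9) = 1/((1/2)*5 + 17/9) = 1/(5/2 + 17/9) = 1/(79/18) = 18/79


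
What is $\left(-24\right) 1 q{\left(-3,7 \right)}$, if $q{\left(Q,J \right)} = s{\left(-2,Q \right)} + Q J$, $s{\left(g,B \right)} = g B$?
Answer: $360$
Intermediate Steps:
$s{\left(g,B \right)} = B g$
$q{\left(Q,J \right)} = - 2 Q + J Q$ ($q{\left(Q,J \right)} = Q \left(-2\right) + Q J = - 2 Q + J Q$)
$\left(-24\right) 1 q{\left(-3,7 \right)} = \left(-24\right) 1 \left(- 3 \left(-2 + 7\right)\right) = - 24 \left(\left(-3\right) 5\right) = \left(-24\right) \left(-15\right) = 360$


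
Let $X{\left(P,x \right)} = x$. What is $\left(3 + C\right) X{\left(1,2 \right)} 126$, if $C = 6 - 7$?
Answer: $504$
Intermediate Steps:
$C = -1$ ($C = 6 - 7 = -1$)
$\left(3 + C\right) X{\left(1,2 \right)} 126 = \left(3 - 1\right) 2 \cdot 126 = 2 \cdot 2 \cdot 126 = 4 \cdot 126 = 504$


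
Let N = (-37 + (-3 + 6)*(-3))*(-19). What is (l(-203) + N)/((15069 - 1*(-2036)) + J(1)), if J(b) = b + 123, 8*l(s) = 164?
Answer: 1789/34458 ≈ 0.051918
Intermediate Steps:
l(s) = 41/2 (l(s) = (⅛)*164 = 41/2)
J(b) = 123 + b
N = 874 (N = (-37 + 3*(-3))*(-19) = (-37 - 9)*(-19) = -46*(-19) = 874)
(l(-203) + N)/((15069 - 1*(-2036)) + J(1)) = (41/2 + 874)/((15069 - 1*(-2036)) + (123 + 1)) = 1789/(2*((15069 + 2036) + 124)) = 1789/(2*(17105 + 124)) = (1789/2)/17229 = (1789/2)*(1/17229) = 1789/34458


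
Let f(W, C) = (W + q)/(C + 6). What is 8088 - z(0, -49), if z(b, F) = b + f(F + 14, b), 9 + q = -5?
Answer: 48577/6 ≈ 8096.2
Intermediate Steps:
q = -14 (q = -9 - 5 = -14)
f(W, C) = (-14 + W)/(6 + C) (f(W, C) = (W - 14)/(C + 6) = (-14 + W)/(6 + C))
z(b, F) = b + F/(6 + b) (z(b, F) = b + (-14 + (F + 14))/(6 + b) = b + (-14 + (14 + F))/(6 + b) = b + F/(6 + b))
8088 - z(0, -49) = 8088 - (-49 + 0*(6 + 0))/(6 + 0) = 8088 - (-49 + 0*6)/6 = 8088 - (-49 + 0)/6 = 8088 - (-49)/6 = 8088 - 1*(-49/6) = 8088 + 49/6 = 48577/6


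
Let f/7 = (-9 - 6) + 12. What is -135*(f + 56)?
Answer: -4725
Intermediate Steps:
f = -21 (f = 7*((-9 - 6) + 12) = 7*(-15 + 12) = 7*(-3) = -21)
-135*(f + 56) = -135*(-21 + 56) = -135*35 = -4725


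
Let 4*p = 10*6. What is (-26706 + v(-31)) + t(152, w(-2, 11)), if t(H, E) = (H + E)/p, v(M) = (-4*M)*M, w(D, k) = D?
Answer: -30540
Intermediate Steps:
v(M) = -4*M**2
p = 15 (p = (10*6)/4 = (1/4)*60 = 15)
t(H, E) = E/15 + H/15 (t(H, E) = (H + E)/15 = (E + H)*(1/15) = E/15 + H/15)
(-26706 + v(-31)) + t(152, w(-2, 11)) = (-26706 - 4*(-31)**2) + ((1/15)*(-2) + (1/15)*152) = (-26706 - 4*961) + (-2/15 + 152/15) = (-26706 - 3844) + 10 = -30550 + 10 = -30540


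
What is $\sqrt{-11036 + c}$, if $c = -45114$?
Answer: $5 i \sqrt{2246} \approx 236.96 i$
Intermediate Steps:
$\sqrt{-11036 + c} = \sqrt{-11036 - 45114} = \sqrt{-56150} = 5 i \sqrt{2246}$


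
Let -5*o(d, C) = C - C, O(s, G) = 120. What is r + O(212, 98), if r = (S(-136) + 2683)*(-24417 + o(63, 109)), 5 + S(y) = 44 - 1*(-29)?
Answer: -67171047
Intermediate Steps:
S(y) = 68 (S(y) = -5 + (44 - 1*(-29)) = -5 + (44 + 29) = -5 + 73 = 68)
o(d, C) = 0 (o(d, C) = -(C - C)/5 = -⅕*0 = 0)
r = -67171167 (r = (68 + 2683)*(-24417 + 0) = 2751*(-24417) = -67171167)
r + O(212, 98) = -67171167 + 120 = -67171047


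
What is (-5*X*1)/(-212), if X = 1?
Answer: 5/212 ≈ 0.023585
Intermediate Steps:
(-5*X*1)/(-212) = (-5*1*1)/(-212) = -5*1*(-1/212) = -5*(-1/212) = 5/212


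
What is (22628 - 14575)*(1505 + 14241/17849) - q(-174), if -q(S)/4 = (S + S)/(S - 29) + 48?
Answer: 1515107423614/124943 ≈ 1.2126e+7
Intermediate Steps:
q(S) = -192 - 8*S/(-29 + S) (q(S) = -4*((S + S)/(S - 29) + 48) = -4*((2*S)/(-29 + S) + 48) = -4*(2*S/(-29 + S) + 48) = -4*(48 + 2*S/(-29 + S)) = -192 - 8*S/(-29 + S))
(22628 - 14575)*(1505 + 14241/17849) - q(-174) = (22628 - 14575)*(1505 + 14241/17849) - 8*(696 - 25*(-174))/(-29 - 174) = 8053*(1505 + 14241*(1/17849)) - 8*(696 + 4350)/(-203) = 8053*(1505 + 14241/17849) - 8*(-1)*5046/203 = 8053*(26876986/17849) - 1*(-1392/7) = 216440368258/17849 + 1392/7 = 1515107423614/124943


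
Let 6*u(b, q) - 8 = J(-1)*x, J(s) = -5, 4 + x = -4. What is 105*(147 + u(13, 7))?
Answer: 16275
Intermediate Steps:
x = -8 (x = -4 - 4 = -8)
u(b, q) = 8 (u(b, q) = 4/3 + (-5*(-8))/6 = 4/3 + (⅙)*40 = 4/3 + 20/3 = 8)
105*(147 + u(13, 7)) = 105*(147 + 8) = 105*155 = 16275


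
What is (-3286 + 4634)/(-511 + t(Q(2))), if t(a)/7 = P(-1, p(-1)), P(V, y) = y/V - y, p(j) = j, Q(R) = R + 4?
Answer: -1348/497 ≈ -2.7123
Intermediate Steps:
Q(R) = 4 + R
P(V, y) = -y + y/V
t(a) = 14 (t(a) = 7*(-1*(-1) - 1/(-1)) = 7*(1 - 1*(-1)) = 7*(1 + 1) = 7*2 = 14)
(-3286 + 4634)/(-511 + t(Q(2))) = (-3286 + 4634)/(-511 + 14) = 1348/(-497) = 1348*(-1/497) = -1348/497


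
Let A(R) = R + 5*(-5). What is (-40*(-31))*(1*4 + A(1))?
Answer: -24800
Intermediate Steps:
A(R) = -25 + R (A(R) = R - 25 = -25 + R)
(-40*(-31))*(1*4 + A(1)) = (-40*(-31))*(1*4 + (-25 + 1)) = 1240*(4 - 24) = 1240*(-20) = -24800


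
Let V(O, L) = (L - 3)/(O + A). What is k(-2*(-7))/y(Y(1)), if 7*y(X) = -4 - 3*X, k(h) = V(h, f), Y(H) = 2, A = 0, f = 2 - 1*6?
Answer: 7/20 ≈ 0.35000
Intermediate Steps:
f = -4 (f = 2 - 6 = -4)
V(O, L) = (-3 + L)/O (V(O, L) = (L - 3)/(O + 0) = (-3 + L)/O)
k(h) = -7/h (k(h) = (-3 - 4)/h = -7/h)
y(X) = -4/7 - 3*X/7 (y(X) = (-4 - 3*X)/7 = -4/7 - 3*X/7)
k(-2*(-7))/y(Y(1)) = (-7/((-2*(-7))))/(-4/7 - 3/7*2) = (-7/14)/(-4/7 - 6/7) = (-7*1/14)/(-10/7) = -½*(-7/10) = 7/20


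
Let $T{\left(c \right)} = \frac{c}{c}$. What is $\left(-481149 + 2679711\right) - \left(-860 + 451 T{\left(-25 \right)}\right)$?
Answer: $2198971$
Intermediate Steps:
$T{\left(c \right)} = 1$
$\left(-481149 + 2679711\right) - \left(-860 + 451 T{\left(-25 \right)}\right) = \left(-481149 + 2679711\right) + \left(\left(-451\right) 1 + 860\right) = 2198562 + \left(-451 + 860\right) = 2198562 + 409 = 2198971$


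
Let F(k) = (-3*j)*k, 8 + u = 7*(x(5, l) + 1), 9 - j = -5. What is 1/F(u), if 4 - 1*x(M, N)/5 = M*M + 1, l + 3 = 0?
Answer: 1/32382 ≈ 3.0881e-5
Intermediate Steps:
l = -3 (l = -3 + 0 = -3)
x(M, N) = 15 - 5*M² (x(M, N) = 20 - 5*(M*M + 1) = 20 - 5*(M² + 1) = 20 - 5*(1 + M²) = 20 + (-5 - 5*M²) = 15 - 5*M²)
j = 14 (j = 9 - 1*(-5) = 9 + 5 = 14)
u = -771 (u = -8 + 7*((15 - 5*5²) + 1) = -8 + 7*((15 - 5*25) + 1) = -8 + 7*((15 - 125) + 1) = -8 + 7*(-110 + 1) = -8 + 7*(-109) = -8 - 763 = -771)
F(k) = -42*k (F(k) = (-3*14)*k = -42*k)
1/F(u) = 1/(-42*(-771)) = 1/32382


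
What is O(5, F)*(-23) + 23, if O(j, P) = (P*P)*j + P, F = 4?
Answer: -1909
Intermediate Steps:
O(j, P) = P + j*P² (O(j, P) = P²*j + P = j*P² + P = P + j*P²)
O(5, F)*(-23) + 23 = (4*(1 + 4*5))*(-23) + 23 = (4*(1 + 20))*(-23) + 23 = (4*21)*(-23) + 23 = 84*(-23) + 23 = -1932 + 23 = -1909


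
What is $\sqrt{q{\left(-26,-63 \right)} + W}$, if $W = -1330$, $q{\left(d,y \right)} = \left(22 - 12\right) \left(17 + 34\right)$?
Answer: $2 i \sqrt{205} \approx 28.636 i$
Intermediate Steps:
$q{\left(d,y \right)} = 510$ ($q{\left(d,y \right)} = 10 \cdot 51 = 510$)
$\sqrt{q{\left(-26,-63 \right)} + W} = \sqrt{510 - 1330} = \sqrt{-820} = 2 i \sqrt{205}$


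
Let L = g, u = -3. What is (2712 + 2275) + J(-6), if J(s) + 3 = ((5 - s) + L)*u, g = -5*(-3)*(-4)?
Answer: 5131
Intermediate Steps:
g = -60 (g = 15*(-4) = -60)
L = -60
J(s) = 162 + 3*s (J(s) = -3 + ((5 - s) - 60)*(-3) = -3 + (-55 - s)*(-3) = -3 + (165 + 3*s) = 162 + 3*s)
(2712 + 2275) + J(-6) = (2712 + 2275) + (162 + 3*(-6)) = 4987 + (162 - 18) = 4987 + 144 = 5131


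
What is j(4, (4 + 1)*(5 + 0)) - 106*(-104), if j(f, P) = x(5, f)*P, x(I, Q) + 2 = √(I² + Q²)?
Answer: 10974 + 25*√41 ≈ 11134.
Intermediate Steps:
x(I, Q) = -2 + √(I² + Q²)
j(f, P) = P*(-2 + √(25 + f²)) (j(f, P) = (-2 + √(5² + f²))*P = (-2 + √(25 + f²))*P = P*(-2 + √(25 + f²)))
j(4, (4 + 1)*(5 + 0)) - 106*(-104) = ((4 + 1)*(5 + 0))*(-2 + √(25 + 4²)) - 106*(-104) = (5*5)*(-2 + √(25 + 16)) + 11024 = 25*(-2 + √41) + 11024 = (-50 + 25*√41) + 11024 = 10974 + 25*√41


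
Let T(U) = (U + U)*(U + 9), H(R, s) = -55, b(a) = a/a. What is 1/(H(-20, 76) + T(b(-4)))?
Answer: -1/35 ≈ -0.028571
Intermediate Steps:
b(a) = 1
T(U) = 2*U*(9 + U) (T(U) = (2*U)*(9 + U) = 2*U*(9 + U))
1/(H(-20, 76) + T(b(-4))) = 1/(-55 + 2*1*(9 + 1)) = 1/(-55 + 2*1*10) = 1/(-55 + 20) = 1/(-35) = -1/35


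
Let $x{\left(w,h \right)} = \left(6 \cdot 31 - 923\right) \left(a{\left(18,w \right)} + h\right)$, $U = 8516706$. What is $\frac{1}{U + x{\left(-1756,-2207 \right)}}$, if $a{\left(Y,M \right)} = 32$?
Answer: $\frac{1}{10119681} \approx 9.8817 \cdot 10^{-8}$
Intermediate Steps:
$x{\left(w,h \right)} = -23584 - 737 h$ ($x{\left(w,h \right)} = \left(6 \cdot 31 - 923\right) \left(32 + h\right) = \left(186 - 923\right) \left(32 + h\right) = - 737 \left(32 + h\right) = -23584 - 737 h$)
$\frac{1}{U + x{\left(-1756,-2207 \right)}} = \frac{1}{8516706 - -1602975} = \frac{1}{8516706 + \left(-23584 + 1626559\right)} = \frac{1}{8516706 + 1602975} = \frac{1}{10119681}$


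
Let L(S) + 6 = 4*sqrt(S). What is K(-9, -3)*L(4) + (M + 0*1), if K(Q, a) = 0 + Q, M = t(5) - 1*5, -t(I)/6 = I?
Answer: -53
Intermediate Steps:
t(I) = -6*I
L(S) = -6 + 4*sqrt(S)
M = -35 (M = -6*5 - 1*5 = -30 - 5 = -35)
K(Q, a) = Q
K(-9, -3)*L(4) + (M + 0*1) = -9*(-6 + 4*sqrt(4)) + (-35 + 0*1) = -9*(-6 + 4*2) + (-35 + 0) = -9*(-6 + 8) - 35 = -9*2 - 35 = -18 - 35 = -53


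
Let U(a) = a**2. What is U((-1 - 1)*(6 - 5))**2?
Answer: 16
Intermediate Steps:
U((-1 - 1)*(6 - 5))**2 = (((-1 - 1)*(6 - 5))**2)**2 = ((-2*1)**2)**2 = ((-2)**2)**2 = 4**2 = 16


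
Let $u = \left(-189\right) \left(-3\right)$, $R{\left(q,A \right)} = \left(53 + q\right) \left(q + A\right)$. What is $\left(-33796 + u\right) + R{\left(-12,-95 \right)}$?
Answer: $-37616$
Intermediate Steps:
$R{\left(q,A \right)} = \left(53 + q\right) \left(A + q\right)$
$u = 567$
$\left(-33796 + u\right) + R{\left(-12,-95 \right)} = \left(-33796 + 567\right) + \left(\left(-12\right)^{2} + 53 \left(-95\right) + 53 \left(-12\right) - -1140\right) = -33229 + \left(144 - 5035 - 636 + 1140\right) = -33229 - 4387 = -37616$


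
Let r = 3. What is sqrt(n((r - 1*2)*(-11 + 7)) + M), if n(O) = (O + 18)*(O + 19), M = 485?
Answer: sqrt(695) ≈ 26.363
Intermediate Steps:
n(O) = (18 + O)*(19 + O)
sqrt(n((r - 1*2)*(-11 + 7)) + M) = sqrt((342 + ((3 - 1*2)*(-11 + 7))**2 + 37*((3 - 1*2)*(-11 + 7))) + 485) = sqrt((342 + ((3 - 2)*(-4))**2 + 37*((3 - 2)*(-4))) + 485) = sqrt((342 + (1*(-4))**2 + 37*(1*(-4))) + 485) = sqrt((342 + (-4)**2 + 37*(-4)) + 485) = sqrt((342 + 16 - 148) + 485) = sqrt(210 + 485) = sqrt(695)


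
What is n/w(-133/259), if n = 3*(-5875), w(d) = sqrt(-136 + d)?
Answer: 17625*I*sqrt(186887)/5051 ≈ 1508.5*I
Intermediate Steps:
n = -17625
n/w(-133/259) = -17625/sqrt(-136 - 133/259) = -17625/sqrt(-136 - 133*1/259) = -17625/sqrt(-136 - 19/37) = -17625*(-I*sqrt(186887)/5051) = -(-17625)*I*sqrt(186887)/5051 = 17625*I*sqrt(186887)/5051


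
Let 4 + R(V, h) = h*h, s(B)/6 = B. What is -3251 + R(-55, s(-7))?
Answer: -1491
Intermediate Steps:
s(B) = 6*B
R(V, h) = -4 + h² (R(V, h) = -4 + h*h = -4 + h²)
-3251 + R(-55, s(-7)) = -3251 + (-4 + (6*(-7))²) = -3251 + (-4 + (-42)²) = -3251 + (-4 + 1764) = -3251 + 1760 = -1491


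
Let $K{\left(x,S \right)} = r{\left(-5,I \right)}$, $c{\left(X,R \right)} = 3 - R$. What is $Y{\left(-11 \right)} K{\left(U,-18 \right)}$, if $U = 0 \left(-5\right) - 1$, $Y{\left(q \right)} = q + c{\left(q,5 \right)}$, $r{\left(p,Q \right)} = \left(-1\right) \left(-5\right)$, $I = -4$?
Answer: $-65$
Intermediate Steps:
$r{\left(p,Q \right)} = 5$
$Y{\left(q \right)} = -2 + q$ ($Y{\left(q \right)} = q + \left(3 - 5\right) = q - 2 = -2 + q$)
$U = -1$ ($U = 0 - 1 = -1$)
$K{\left(x,S \right)} = 5$
$Y{\left(-11 \right)} K{\left(U,-18 \right)} = \left(-2 - 11\right) 5 = \left(-13\right) 5 = -65$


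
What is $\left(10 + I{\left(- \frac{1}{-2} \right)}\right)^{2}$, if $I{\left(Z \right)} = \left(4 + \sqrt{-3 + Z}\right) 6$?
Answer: $1066 + 204 i \sqrt{10} \approx 1066.0 + 645.1 i$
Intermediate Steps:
$I{\left(Z \right)} = 24 + 6 \sqrt{-3 + Z}$
$\left(10 + I{\left(- \frac{1}{-2} \right)}\right)^{2} = \left(10 + \left(24 + 6 \sqrt{-3 - \frac{1}{-2}}\right)\right)^{2} = \left(10 + \left(24 + 6 \sqrt{-3 - - \frac{1}{2}}\right)\right)^{2} = \left(10 + \left(24 + 6 \sqrt{-3 + \frac{1}{2}}\right)\right)^{2} = \left(10 + \left(24 + 6 \sqrt{- \frac{5}{2}}\right)\right)^{2} = \left(10 + \left(24 + 6 \frac{i \sqrt{10}}{2}\right)\right)^{2} = \left(10 + \left(24 + 3 i \sqrt{10}\right)\right)^{2} = \left(34 + 3 i \sqrt{10}\right)^{2}$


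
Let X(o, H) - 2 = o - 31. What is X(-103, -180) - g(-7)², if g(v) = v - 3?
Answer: -232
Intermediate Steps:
X(o, H) = -29 + o (X(o, H) = 2 + (o - 31) = 2 + (-31 + o) = -29 + o)
g(v) = -3 + v
X(-103, -180) - g(-7)² = (-29 - 103) - (-3 - 7)² = -132 - 1*(-10)² = -132 - 1*100 = -132 - 100 = -232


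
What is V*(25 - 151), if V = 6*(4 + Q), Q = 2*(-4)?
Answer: 3024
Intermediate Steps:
Q = -8
V = -24 (V = 6*(4 - 8) = 6*(-4) = -24)
V*(25 - 151) = -24*(25 - 151) = -24*(-126) = 3024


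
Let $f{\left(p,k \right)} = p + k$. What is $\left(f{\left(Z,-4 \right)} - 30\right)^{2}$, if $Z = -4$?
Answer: $1444$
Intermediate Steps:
$f{\left(p,k \right)} = k + p$
$\left(f{\left(Z,-4 \right)} - 30\right)^{2} = \left(\left(-4 - 4\right) - 30\right)^{2} = \left(-8 - 30\right)^{2} = \left(-38\right)^{2} = 1444$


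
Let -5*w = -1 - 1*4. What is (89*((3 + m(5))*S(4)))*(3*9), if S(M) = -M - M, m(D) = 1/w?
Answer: -76896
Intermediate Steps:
w = 1 (w = -(-1 - 1*4)/5 = -(-1 - 4)/5 = -⅕*(-5) = 1)
m(D) = 1 (m(D) = 1/1 = 1)
S(M) = -2*M
(89*((3 + m(5))*S(4)))*(3*9) = (89*((3 + 1)*(-2*4)))*(3*9) = (89*(4*(-8)))*27 = (89*(-32))*27 = -2848*27 = -76896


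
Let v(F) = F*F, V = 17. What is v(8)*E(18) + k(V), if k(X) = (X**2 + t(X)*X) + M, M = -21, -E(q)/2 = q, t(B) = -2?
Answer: -2070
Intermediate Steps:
E(q) = -2*q
k(X) = -21 + X**2 - 2*X (k(X) = (X**2 - 2*X) - 21 = -21 + X**2 - 2*X)
v(F) = F**2
v(8)*E(18) + k(V) = 8**2*(-2*18) + (-21 + 17**2 - 2*17) = 64*(-36) + (-21 + 289 - 34) = -2304 + 234 = -2070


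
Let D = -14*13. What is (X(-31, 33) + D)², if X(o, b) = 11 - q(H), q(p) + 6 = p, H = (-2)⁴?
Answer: 32761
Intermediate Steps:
H = 16
q(p) = -6 + p
D = -182
X(o, b) = 1 (X(o, b) = 11 - (-6 + 16) = 11 - 1*10 = 11 - 10 = 1)
(X(-31, 33) + D)² = (1 - 182)² = (-181)² = 32761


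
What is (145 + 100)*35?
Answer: 8575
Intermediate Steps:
(145 + 100)*35 = 245*35 = 8575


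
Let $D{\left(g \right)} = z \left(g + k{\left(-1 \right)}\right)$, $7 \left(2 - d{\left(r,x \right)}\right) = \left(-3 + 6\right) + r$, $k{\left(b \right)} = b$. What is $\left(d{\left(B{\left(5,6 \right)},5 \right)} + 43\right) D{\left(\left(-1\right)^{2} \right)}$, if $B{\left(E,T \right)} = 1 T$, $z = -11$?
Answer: $0$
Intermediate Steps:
$B{\left(E,T \right)} = T$
$d{\left(r,x \right)} = \frac{11}{7} - \frac{r}{7}$ ($d{\left(r,x \right)} = 2 - \frac{\left(-3 + 6\right) + r}{7} = 2 - \frac{3 + r}{7} = 2 - \left(\frac{3}{7} + \frac{r}{7}\right) = \frac{11}{7} - \frac{r}{7}$)
$D{\left(g \right)} = 11 - 11 g$ ($D{\left(g \right)} = - 11 \left(g - 1\right) = - 11 \left(-1 + g\right) = 11 - 11 g$)
$\left(d{\left(B{\left(5,6 \right)},5 \right)} + 43\right) D{\left(\left(-1\right)^{2} \right)} = \left(\left(\frac{11}{7} - \frac{6}{7}\right) + 43\right) \left(11 - 11 \left(-1\right)^{2}\right) = \left(\left(\frac{11}{7} - \frac{6}{7}\right) + 43\right) \left(11 - 11\right) = \left(\frac{5}{7} + 43\right) \left(11 - 11\right) = \frac{306}{7} \cdot 0 = 0$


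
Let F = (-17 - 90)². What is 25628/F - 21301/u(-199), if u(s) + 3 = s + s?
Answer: 254151977/4591049 ≈ 55.358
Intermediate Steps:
F = 11449 (F = (-107)² = 11449)
u(s) = -3 + 2*s (u(s) = -3 + (s + s) = -3 + 2*s)
25628/F - 21301/u(-199) = 25628/11449 - 21301/(-3 + 2*(-199)) = 25628*(1/11449) - 21301/(-3 - 398) = 25628/11449 - 21301/(-401) = 25628/11449 - 21301*(-1/401) = 25628/11449 + 21301/401 = 254151977/4591049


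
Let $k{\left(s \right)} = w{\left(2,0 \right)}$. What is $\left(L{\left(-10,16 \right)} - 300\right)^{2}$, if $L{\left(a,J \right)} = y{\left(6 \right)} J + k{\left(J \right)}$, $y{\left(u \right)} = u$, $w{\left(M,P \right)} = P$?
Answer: $41616$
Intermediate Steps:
$k{\left(s \right)} = 0$
$L{\left(a,J \right)} = 6 J$ ($L{\left(a,J \right)} = 6 J + 0 = 6 J$)
$\left(L{\left(-10,16 \right)} - 300\right)^{2} = \left(6 \cdot 16 - 300\right)^{2} = \left(96 - 300\right)^{2} = \left(-204\right)^{2} = 41616$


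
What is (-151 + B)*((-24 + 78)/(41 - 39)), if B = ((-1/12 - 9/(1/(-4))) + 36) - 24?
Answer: -11133/4 ≈ -2783.3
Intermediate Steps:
B = 575/12 (B = ((-1*1/12 - 9/(-¼)) + 36) - 24 = ((-1/12 - 9*(-4)) + 36) - 24 = ((-1/12 + 36) + 36) - 24 = (431/12 + 36) - 24 = 863/12 - 24 = 575/12 ≈ 47.917)
(-151 + B)*((-24 + 78)/(41 - 39)) = (-151 + 575/12)*((-24 + 78)/(41 - 39)) = -11133/(2*2) = -1237/12*27 = -11133/4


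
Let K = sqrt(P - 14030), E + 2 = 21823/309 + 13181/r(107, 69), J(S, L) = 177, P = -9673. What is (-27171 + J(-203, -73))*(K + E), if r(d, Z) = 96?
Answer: -9160877297/1648 - 26994*I*sqrt(23703) ≈ -5.5588e+6 - 4.1559e+6*I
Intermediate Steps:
E = 2036203/9888 (E = -2 + (21823/309 + 13181/96) = -2 + 2055979/9888 = 2036203/9888 ≈ 205.93)
K = I*sqrt(23703) (K = sqrt(-9673 - 14030) = sqrt(-23703) = I*sqrt(23703) ≈ 153.96*I)
(-27171 + J(-203, -73))*(K + E) = (-27171 + 177)*(I*sqrt(23703) + 2036203/9888) = -26994*(2036203/9888 + I*sqrt(23703)) = -9160877297/1648 - 26994*I*sqrt(23703)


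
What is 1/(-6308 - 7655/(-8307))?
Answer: -8307/52392901 ≈ -0.00015855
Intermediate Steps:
1/(-6308 - 7655/(-8307)) = 1/(-6308 - 7655*(-1/8307)) = 1/(-6308 + 7655/8307) = 1/(-52392901/8307) = -8307/52392901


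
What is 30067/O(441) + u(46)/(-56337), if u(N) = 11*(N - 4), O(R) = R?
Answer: 564560279/8281539 ≈ 68.171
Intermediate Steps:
u(N) = -44 + 11*N (u(N) = 11*(-4 + N) = -44 + 11*N)
30067/O(441) + u(46)/(-56337) = 30067/441 + (-44 + 11*46)/(-56337) = 30067*(1/441) + (-44 + 506)*(-1/56337) = 30067/441 + 462*(-1/56337) = 30067/441 - 154/18779 = 564560279/8281539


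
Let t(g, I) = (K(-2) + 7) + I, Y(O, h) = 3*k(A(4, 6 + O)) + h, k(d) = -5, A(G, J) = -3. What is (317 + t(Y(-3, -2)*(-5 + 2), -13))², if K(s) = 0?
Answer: 96721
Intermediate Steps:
Y(O, h) = -15 + h (Y(O, h) = 3*(-5) + h = -15 + h)
t(g, I) = 7 + I (t(g, I) = (0 + 7) + I = 7 + I)
(317 + t(Y(-3, -2)*(-5 + 2), -13))² = (317 + (7 - 13))² = (317 - 6)² = 311² = 96721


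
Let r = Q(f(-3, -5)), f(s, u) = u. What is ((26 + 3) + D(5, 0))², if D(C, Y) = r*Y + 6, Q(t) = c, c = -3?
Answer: 1225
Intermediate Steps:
Q(t) = -3
r = -3
D(C, Y) = 6 - 3*Y (D(C, Y) = -3*Y + 6 = 6 - 3*Y)
((26 + 3) + D(5, 0))² = ((26 + 3) + (6 - 3*0))² = (29 + (6 + 0))² = (29 + 6)² = 35² = 1225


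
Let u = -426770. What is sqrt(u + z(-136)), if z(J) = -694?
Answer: 6*I*sqrt(11874) ≈ 653.81*I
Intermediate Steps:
sqrt(u + z(-136)) = sqrt(-426770 - 694) = sqrt(-427464) = 6*I*sqrt(11874)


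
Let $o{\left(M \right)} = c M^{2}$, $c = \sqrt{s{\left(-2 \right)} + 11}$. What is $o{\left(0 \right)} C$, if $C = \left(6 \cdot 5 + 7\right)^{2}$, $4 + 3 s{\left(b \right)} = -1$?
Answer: $0$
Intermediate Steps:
$s{\left(b \right)} = - \frac{5}{3}$ ($s{\left(b \right)} = - \frac{4}{3} + \frac{1}{3} \left(-1\right) = - \frac{4}{3} - \frac{1}{3} = - \frac{5}{3}$)
$C = 1369$ ($C = \left(30 + 7\right)^{2} = 37^{2} = 1369$)
$c = \frac{2 \sqrt{21}}{3}$ ($c = \sqrt{- \frac{5}{3} + 11} = \sqrt{\frac{28}{3}} = \frac{2 \sqrt{21}}{3} \approx 3.055$)
$o{\left(M \right)} = \frac{2 \sqrt{21} M^{2}}{3}$ ($o{\left(M \right)} = \frac{2 \sqrt{21}}{3} M^{2} = \frac{2 \sqrt{21} M^{2}}{3}$)
$o{\left(0 \right)} C = \frac{2 \sqrt{21} \cdot 0^{2}}{3} \cdot 1369 = \frac{2}{3} \sqrt{21} \cdot 0 \cdot 1369 = 0 \cdot 1369 = 0$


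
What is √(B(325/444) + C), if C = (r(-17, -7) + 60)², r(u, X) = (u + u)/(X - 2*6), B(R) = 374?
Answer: √1513290/19 ≈ 64.745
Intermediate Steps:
r(u, X) = 2*u/(-12 + X) (r(u, X) = (2*u)/(X - 12) = (2*u)/(-12 + X) = 2*u/(-12 + X))
C = 1378276/361 (C = (2*(-17)/(-12 - 7) + 60)² = (2*(-17)/(-19) + 60)² = (2*(-17)*(-1/19) + 60)² = (34/19 + 60)² = (1174/19)² = 1378276/361 ≈ 3817.9)
√(B(325/444) + C) = √(374 + 1378276/361) = √(1513290/361) = √1513290/19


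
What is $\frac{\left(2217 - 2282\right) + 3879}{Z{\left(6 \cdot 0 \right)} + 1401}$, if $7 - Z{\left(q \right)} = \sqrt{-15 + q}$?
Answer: $\frac{5370112}{1982479} + \frac{3814 i \sqrt{15}}{1982479} \approx 2.7088 + 0.0074511 i$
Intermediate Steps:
$Z{\left(q \right)} = 7 - \sqrt{-15 + q}$
$\frac{\left(2217 - 2282\right) + 3879}{Z{\left(6 \cdot 0 \right)} + 1401} = \frac{\left(2217 - 2282\right) + 3879}{\left(7 - \sqrt{-15 + 6 \cdot 0}\right) + 1401} = \frac{\left(2217 - 2282\right) + 3879}{\left(7 - \sqrt{-15 + 0}\right) + 1401} = \frac{-65 + 3879}{\left(7 - \sqrt{-15}\right) + 1401} = \frac{3814}{\left(7 - i \sqrt{15}\right) + 1401} = \frac{3814}{1408 - i \sqrt{15}}$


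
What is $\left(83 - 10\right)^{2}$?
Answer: $5329$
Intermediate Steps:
$\left(83 - 10\right)^{2} = 73^{2} = 5329$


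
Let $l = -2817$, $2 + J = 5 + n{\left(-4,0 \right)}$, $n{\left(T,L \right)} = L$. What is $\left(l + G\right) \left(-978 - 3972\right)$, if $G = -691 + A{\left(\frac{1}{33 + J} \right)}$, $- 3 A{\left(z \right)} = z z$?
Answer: $\frac{3750753875}{216} \approx 1.7365 \cdot 10^{7}$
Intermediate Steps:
$J = 3$ ($J = -2 + \left(5 + 0\right) = -2 + 5 = 3$)
$A{\left(z \right)} = - \frac{z^{2}}{3}$ ($A{\left(z \right)} = - \frac{z z}{3} = - \frac{z^{2}}{3}$)
$G = - \frac{2686609}{3888}$ ($G = -691 - \frac{\left(\frac{1}{33 + 3}\right)^{2}}{3} = -691 - \frac{\left(\frac{1}{36}\right)^{2}}{3} = -691 - \frac{1}{3 \cdot 1296} = -691 - \frac{1}{3888} = - \frac{2686609}{3888} \approx -691.0$)
$\left(l + G\right) \left(-978 - 3972\right) = \left(-2817 - \frac{2686609}{3888}\right) \left(-978 - 3972\right) = \left(- \frac{13639105}{3888}\right) \left(-4950\right) = \frac{3750753875}{216}$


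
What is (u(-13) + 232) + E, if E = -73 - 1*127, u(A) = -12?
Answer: 20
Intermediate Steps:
E = -200 (E = -73 - 127 = -200)
(u(-13) + 232) + E = (-12 + 232) - 200 = 220 - 200 = 20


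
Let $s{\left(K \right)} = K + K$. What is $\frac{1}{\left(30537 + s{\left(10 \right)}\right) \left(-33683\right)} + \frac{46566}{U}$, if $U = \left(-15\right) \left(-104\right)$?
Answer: $\frac{614463104287}{20585028620} \approx 29.85$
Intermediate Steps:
$s{\left(K \right)} = 2 K$
$U = 1560$
$\frac{1}{\left(30537 + s{\left(10 \right)}\right) \left(-33683\right)} + \frac{46566}{U} = \frac{1}{\left(30537 + 2 \cdot 10\right) \left(-33683\right)} + \frac{46566}{1560} = \frac{1}{30537 + 20} \left(- \frac{1}{33683}\right) + 46566 \cdot \frac{1}{1560} = \frac{1}{30557} \left(- \frac{1}{33683}\right) + \frac{597}{20} = - \frac{1}{1029251431} + \frac{597}{20} = \frac{614463104287}{20585028620}$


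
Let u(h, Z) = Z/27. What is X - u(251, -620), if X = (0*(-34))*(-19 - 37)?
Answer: 620/27 ≈ 22.963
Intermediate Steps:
u(h, Z) = Z/27 (u(h, Z) = Z*(1/27) = Z/27)
X = 0 (X = 0*(-56) = 0)
X - u(251, -620) = 0 - (-620)/27 = 0 - 1*(-620/27) = 0 + 620/27 = 620/27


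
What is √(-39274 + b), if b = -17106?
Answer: 2*I*√14095 ≈ 237.44*I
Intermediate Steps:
√(-39274 + b) = √(-39274 - 17106) = √(-56380) = 2*I*√14095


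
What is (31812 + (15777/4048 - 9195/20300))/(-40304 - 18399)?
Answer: -130720753227/241194190160 ≈ -0.54197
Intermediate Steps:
(31812 + (15777/4048 - 9195/20300))/(-40304 - 18399) = (31812 + (15777*(1/4048) - 9195*1/20300))/(-58703) = (31812 + (15777/4048 - 1839/4060))*(-1/58703) = (31812 + 14152587/4108720)*(-1/58703) = (130720753227/4108720)*(-1/58703) = -130720753227/241194190160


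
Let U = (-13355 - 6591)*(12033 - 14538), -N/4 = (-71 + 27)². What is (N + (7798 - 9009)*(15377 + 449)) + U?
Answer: 30791700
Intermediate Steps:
N = -7744 (N = -4*(-71 + 27)² = -4*(-44)² = -4*1936 = -7744)
U = 49964730 (U = -19946*(-2505) = 49964730)
(N + (7798 - 9009)*(15377 + 449)) + U = (-7744 + (7798 - 9009)*(15377 + 449)) + 49964730 = (-7744 - 1211*15826) + 49964730 = (-7744 - 19165286) + 49964730 = -19173030 + 49964730 = 30791700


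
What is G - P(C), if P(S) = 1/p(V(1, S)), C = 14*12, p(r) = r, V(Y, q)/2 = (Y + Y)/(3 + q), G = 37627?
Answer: 150337/4 ≈ 37584.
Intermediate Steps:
V(Y, q) = 4*Y/(3 + q) (V(Y, q) = 2*((Y + Y)/(3 + q)) = 2*((2*Y)/(3 + q)) = 2*(2*Y/(3 + q)) = 4*Y/(3 + q))
C = 168
P(S) = ¾ + S/4 (P(S) = 1/(4*1/(3 + S)) = 1/(4/(3 + S)) = ¾ + S/4)
G - P(C) = 37627 - (¾ + (¼)*168) = 37627 - (¾ + 42) = 37627 - 1*171/4 = 37627 - 171/4 = 150337/4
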